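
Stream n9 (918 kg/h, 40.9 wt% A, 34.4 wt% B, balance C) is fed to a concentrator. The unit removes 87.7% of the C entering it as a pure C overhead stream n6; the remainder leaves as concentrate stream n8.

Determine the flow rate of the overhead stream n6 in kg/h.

C entering = 918×0.247 = 226.75 kg/h; overhead removed = 0.877×226.75 = 198.86 kg/h.

198.9 kg/h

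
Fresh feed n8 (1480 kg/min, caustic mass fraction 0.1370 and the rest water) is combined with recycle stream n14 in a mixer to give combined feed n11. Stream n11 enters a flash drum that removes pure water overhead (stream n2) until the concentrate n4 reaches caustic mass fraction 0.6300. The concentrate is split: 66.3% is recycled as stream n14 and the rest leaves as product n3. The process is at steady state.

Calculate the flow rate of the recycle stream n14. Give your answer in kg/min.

633.2 kg/min

Overall caustic balance (none leaves overhead): caustic in fresh feed = caustic in product, i.e. 1480×0.137 = (1−0.663)·n4·0.630.
n4 = 202.76/(0.630×0.337) = 955.02 kg/min.
Recycle n14 = 0.663×955.02 = 633.18 kg/min.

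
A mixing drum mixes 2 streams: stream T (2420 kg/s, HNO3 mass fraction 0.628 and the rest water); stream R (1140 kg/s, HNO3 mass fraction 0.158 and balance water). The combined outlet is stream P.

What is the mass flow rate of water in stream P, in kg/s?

1860 kg/s

water out = water in = 2420×0.372 + 1140×0.842 = 1860.1 kg/s.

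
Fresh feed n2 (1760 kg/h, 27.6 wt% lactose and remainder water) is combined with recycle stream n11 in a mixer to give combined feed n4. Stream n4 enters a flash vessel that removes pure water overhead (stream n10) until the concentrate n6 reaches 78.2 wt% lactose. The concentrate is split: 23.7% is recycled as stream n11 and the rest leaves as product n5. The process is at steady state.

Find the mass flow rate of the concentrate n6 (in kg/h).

814.1 kg/h

Overall lactose balance (none leaves overhead): lactose in fresh feed = lactose in product, i.e. 1760×0.276 = (1−0.237)·n6·0.782.
n6 = 485.76/(0.782×0.763) = 814.12 kg/h.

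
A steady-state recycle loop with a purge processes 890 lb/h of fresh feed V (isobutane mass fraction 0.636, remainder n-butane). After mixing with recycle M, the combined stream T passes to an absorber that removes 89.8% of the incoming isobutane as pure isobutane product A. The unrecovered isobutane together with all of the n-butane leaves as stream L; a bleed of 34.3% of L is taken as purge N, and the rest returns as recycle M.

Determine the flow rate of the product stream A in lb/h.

isobutane in T: m_A = 890×0.636 + (1−0.343)·(1−0.898)·m_A, so m_A = 566.04/0.9330 = 606.7 lb/h.
Product A = 0.898×606.7 = 544.81 lb/h.

544.8 lb/h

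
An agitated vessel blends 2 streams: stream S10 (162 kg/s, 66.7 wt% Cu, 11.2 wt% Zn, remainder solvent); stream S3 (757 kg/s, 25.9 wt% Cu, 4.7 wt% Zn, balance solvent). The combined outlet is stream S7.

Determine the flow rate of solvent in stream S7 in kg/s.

561.2 kg/s

solvent out = solvent in = 162×0.221 + 757×0.694 = 561.16 kg/s.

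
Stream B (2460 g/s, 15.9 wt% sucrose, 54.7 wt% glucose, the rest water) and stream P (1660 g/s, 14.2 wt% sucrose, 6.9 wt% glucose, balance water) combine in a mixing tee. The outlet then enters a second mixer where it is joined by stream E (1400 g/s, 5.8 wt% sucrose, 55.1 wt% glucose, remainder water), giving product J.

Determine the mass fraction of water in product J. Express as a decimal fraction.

Overall, product flow = 5520 g/s.
water in = 2460×0.294 + 1660×0.789 + 1400×0.391 = 2580.4 g/s.
water fraction in J = 0.467.

0.467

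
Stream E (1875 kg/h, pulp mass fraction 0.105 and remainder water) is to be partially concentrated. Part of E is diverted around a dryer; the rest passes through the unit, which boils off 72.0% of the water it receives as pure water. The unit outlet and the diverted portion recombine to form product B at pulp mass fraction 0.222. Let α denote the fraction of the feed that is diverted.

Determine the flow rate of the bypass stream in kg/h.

341.5 kg/h

All 1875×0.105 = 196.88 kg/h of pulp reaches B, so B = 196.88/0.222 = 886.82 kg/h and vapour = 988.18 kg/h.
The evaporator receives (1−α)·1875 of feed at 0.895 water and removes 0.720 of that water:
0.720×0.895×(1−α)×1875 = 988.18
(1−α) = 988.18/1208.2 = 0.8179;  α = 0.1821.
Bypass flow = 0.1821×1875 = 341.52 kg/h.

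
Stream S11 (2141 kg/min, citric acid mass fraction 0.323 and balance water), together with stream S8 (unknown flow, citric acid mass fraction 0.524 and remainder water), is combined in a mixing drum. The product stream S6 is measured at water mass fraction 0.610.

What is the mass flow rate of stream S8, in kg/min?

Let S8 be the unknown flow. Total out = 2141 + S8.
water balance: 1449.5 + 0.476·S8 = 0.610·(2141 + S8)
(0.476 − 0.610)·S8 = 0.610×2141 − 1449.5 = -143.45
S8 = -143.45 / -0.134 = 1070.5 kg/min

1071 kg/min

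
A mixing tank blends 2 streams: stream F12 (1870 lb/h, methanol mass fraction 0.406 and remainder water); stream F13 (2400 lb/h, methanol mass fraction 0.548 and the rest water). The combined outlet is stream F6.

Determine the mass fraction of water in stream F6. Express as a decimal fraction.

0.514

Total flow out = 1870 + 2400 = 4270 lb/h.
water in = 1870×0.594 + 2400×0.452 = 2195.6 lb/h.
water mass fraction in F6 = 2195.6/4270 = 0.514.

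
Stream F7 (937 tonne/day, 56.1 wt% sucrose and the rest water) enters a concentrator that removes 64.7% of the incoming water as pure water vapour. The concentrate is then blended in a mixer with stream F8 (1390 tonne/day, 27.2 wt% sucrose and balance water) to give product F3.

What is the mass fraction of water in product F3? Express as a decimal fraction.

0.561

Vapour removed = 0.647×0.439×937 = 266.14 tonne/day; concentrate = 670.86 tonne/day.
water reaching the mixer = 145.2 (from concentrate) + 1390×0.728 = 1157.1 tonne/day.
Product flow = 670.86 + 1390 = 2060.9 tonne/day; water fraction = 0.561.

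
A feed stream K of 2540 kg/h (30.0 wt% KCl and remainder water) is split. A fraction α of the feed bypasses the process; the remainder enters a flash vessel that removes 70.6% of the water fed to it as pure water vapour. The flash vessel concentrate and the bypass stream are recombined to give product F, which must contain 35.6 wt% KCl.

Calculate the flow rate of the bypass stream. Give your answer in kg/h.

1732 kg/h

All 2540×0.300 = 762 kg/h of KCl reaches F, so F = 762/0.356 = 2140.4 kg/h and vapour = 399.55 kg/h.
The evaporator receives (1−α)·2540 of feed at 0.700 water and removes 0.706 of that water:
0.706×0.700×(1−α)×2540 = 399.55
(1−α) = 399.55/1255.3 = 0.3183;  α = 0.6817.
Bypass flow = 0.6817×2540 = 1731.5 kg/h.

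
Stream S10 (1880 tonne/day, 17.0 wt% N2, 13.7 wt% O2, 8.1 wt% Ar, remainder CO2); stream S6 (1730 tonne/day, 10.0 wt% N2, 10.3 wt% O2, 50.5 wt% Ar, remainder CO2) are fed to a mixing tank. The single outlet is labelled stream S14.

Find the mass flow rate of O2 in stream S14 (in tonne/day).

435.8 tonne/day

O2 out = O2 in = 1880×0.137 + 1730×0.103 = 435.75 tonne/day.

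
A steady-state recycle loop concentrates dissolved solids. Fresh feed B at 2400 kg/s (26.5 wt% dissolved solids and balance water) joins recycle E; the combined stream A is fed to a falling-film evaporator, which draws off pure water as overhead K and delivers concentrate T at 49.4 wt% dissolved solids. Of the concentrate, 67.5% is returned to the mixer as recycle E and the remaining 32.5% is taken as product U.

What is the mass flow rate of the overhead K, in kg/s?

Overall dissolved solids balance (none leaves overhead): dissolved solids in fresh feed = dissolved solids in product, i.e. 2400×0.265 = (1−0.675)·T·0.494.
T = 636/(0.494×0.325) = 3961.4 kg/s.
Recycle E = 0.675×3961.4 = 2673.9 kg/s.
Combined feed A = 2400 + 2673.9 = 5073.9 kg/s.
Overhead K = A − T = 5073.9 − 3961.4 = 1112.6 kg/s.

1113 kg/s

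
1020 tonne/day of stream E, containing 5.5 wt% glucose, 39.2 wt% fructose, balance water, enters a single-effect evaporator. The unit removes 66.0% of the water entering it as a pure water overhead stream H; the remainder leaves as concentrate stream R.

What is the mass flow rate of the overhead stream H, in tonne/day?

water entering = 1020×0.553 = 564.06 tonne/day; overhead removed = 0.660×564.06 = 372.28 tonne/day.

372.3 tonne/day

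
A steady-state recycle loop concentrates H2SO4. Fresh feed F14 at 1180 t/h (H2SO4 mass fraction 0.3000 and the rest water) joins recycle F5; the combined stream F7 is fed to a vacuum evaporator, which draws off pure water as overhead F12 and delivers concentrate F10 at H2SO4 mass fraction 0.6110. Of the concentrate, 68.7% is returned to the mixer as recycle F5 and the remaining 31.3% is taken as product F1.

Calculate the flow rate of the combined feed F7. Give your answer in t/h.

2452 t/h

Overall H2SO4 balance (none leaves overhead): H2SO4 in fresh feed = H2SO4 in product, i.e. 1180×0.300 = (1−0.687)·F10·0.611.
F10 = 354/(0.611×0.313) = 1851 t/h.
Recycle F5 = 0.687×1851 = 1271.7 t/h.
Combined feed F7 = 1180 + 1271.7 = 2451.7 t/h.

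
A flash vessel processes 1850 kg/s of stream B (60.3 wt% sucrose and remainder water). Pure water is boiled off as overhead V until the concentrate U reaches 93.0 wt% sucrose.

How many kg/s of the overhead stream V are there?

650.5 kg/s

sucrose is conserved: 1850×0.603 = 1115.5 kg/s all reports to the concentrate.
Concentrate = 1115.5/(target fraction) = 1199.5 kg/s.
Overhead = 1850 − 1199.5 = 650.48 kg/s.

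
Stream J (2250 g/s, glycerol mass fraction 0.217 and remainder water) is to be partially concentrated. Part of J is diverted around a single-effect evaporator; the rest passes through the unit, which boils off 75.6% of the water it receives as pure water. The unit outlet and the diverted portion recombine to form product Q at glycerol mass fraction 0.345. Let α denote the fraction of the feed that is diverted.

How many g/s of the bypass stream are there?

839.8 g/s

All 2250×0.217 = 488.25 g/s of glycerol reaches Q, so Q = 488.25/0.345 = 1415.2 g/s and vapour = 834.78 g/s.
The evaporator receives (1−α)·2250 of feed at 0.783 water and removes 0.756 of that water:
0.756×0.783×(1−α)×2250 = 834.78
(1−α) = 834.78/1331.9 = 0.6268;  α = 0.3732.
Bypass flow = 0.3732×2250 = 839.77 g/s.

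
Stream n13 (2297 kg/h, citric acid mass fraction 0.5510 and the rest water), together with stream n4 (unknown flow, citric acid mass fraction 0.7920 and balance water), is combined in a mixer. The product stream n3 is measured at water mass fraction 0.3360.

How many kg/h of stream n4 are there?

2028 kg/h

Let n4 be the unknown flow. Total out = 2297 + n4.
water balance: 1031.4 + 0.208·n4 = 0.336·(2297 + n4)
(0.208 − 0.336)·n4 = 0.336×2297 − 1031.4 = -259.56
n4 = -259.56 / -0.128 = 2027.8 kg/h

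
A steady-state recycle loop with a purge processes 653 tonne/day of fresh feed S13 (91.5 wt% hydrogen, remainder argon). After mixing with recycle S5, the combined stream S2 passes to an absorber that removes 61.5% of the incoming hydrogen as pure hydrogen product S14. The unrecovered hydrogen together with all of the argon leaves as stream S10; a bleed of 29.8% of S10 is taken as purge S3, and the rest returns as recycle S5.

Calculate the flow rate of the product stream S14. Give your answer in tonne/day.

503.6 tonne/day

hydrogen in S2: m_A = 653×0.915 + (1−0.298)·(1−0.615)·m_A, so m_A = 597.5/0.7297 = 818.79 tonne/day.
Product S14 = 0.615×818.79 = 503.56 tonne/day.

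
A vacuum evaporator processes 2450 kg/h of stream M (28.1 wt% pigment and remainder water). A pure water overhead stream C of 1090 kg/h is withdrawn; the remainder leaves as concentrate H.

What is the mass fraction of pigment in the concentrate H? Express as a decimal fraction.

pigment is not removed: 2450×0.281 = 688.45 kg/h of pigment enters H.
Concentrate = 2450 − 1090 = 1360 kg/h.
Mass fraction = 688.45/1360 = 0.5062.

0.5062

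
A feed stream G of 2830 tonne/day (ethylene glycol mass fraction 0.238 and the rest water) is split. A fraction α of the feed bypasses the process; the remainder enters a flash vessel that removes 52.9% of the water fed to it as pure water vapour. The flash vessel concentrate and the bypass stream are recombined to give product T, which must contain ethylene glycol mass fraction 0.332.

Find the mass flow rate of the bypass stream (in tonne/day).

All 2830×0.238 = 673.54 tonne/day of ethylene glycol reaches T, so T = 673.54/0.332 = 2028.7 tonne/day and vapour = 801.27 tonne/day.
The evaporator receives (1−α)·2830 of feed at 0.762 water and removes 0.529 of that water:
0.529×0.762×(1−α)×2830 = 801.27
(1−α) = 801.27/1140.8 = 0.7024;  α = 0.2976.
Bypass flow = 0.2976×2830 = 842.23 tonne/day.

842.2 tonne/day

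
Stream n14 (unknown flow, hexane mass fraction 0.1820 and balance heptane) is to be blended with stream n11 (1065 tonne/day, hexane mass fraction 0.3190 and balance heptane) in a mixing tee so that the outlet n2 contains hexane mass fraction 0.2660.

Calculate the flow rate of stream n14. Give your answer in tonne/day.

Let n14 be the unknown flow. Total out = 1065 + n14.
hexane balance: 339.74 + 0.182·n14 = 0.266·(1065 + n14)
(0.182 − 0.266)·n14 = 0.266×1065 − 339.74 = -56.445
n14 = -56.445 / -0.084 = 671.96 tonne/day

672 tonne/day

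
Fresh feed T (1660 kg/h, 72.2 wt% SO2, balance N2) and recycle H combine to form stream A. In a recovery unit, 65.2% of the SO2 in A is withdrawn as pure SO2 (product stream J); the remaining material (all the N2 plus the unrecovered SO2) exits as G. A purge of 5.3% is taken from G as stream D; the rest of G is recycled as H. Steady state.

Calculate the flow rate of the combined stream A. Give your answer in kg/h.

N2 enters only via T and leaves only via the purge: 1660×0.278 = 0.053×(N2 in G), and the recovery unit passes all N2, so N2 in A = N2 in G = 8707.2 kg/h.
SO2 in A: m_A = 1660×0.722 + (1−0.053)·(1−0.652)·m_A, so m_A = 1198.5/0.6704 = 1787.7 kg/h.
A = 1787.7 + 8707.2 = 10495 kg/h.

10490 kg/h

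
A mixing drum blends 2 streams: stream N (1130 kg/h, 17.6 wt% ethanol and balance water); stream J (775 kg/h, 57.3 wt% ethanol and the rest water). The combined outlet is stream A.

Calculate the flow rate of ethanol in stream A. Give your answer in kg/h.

643 kg/h

ethanol out = ethanol in = 1130×0.176 + 775×0.573 = 642.95 kg/h.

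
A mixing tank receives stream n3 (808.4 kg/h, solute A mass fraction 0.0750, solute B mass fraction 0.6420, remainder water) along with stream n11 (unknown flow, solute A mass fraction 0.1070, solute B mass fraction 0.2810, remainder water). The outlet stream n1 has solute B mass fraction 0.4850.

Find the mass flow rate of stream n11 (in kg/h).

Let n11 be the unknown flow. Total out = 808.4 + n11.
solute B balance: 518.99 + 0.281·n11 = 0.485·(808.4 + n11)
(0.281 − 0.485)·n11 = 0.485×808.4 − 518.99 = -126.92
n11 = -126.92 / -0.204 = 622.15 kg/h

622.2 kg/h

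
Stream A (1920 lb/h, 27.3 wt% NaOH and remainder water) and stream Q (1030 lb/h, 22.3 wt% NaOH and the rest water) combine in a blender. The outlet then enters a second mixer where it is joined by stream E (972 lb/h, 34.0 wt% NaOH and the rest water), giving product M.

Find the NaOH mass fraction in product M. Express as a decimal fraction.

0.2765

Overall, product flow = 3922 lb/h.
NaOH in = 1920×0.273 + 1030×0.223 + 972×0.340 = 1084.3 lb/h.
NaOH fraction in M = 0.2765.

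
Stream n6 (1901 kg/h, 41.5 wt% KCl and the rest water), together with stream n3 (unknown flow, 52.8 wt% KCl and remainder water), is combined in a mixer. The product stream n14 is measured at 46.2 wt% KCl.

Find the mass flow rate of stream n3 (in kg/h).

Let n3 be the unknown flow. Total out = 1901 + n3.
KCl balance: 788.91 + 0.528·n3 = 0.462·(1901 + n3)
(0.528 − 0.462)·n3 = 0.462×1901 − 788.91 = 89.347
n3 = 89.347 / 0.066 = 1353.7 kg/h

1354 kg/h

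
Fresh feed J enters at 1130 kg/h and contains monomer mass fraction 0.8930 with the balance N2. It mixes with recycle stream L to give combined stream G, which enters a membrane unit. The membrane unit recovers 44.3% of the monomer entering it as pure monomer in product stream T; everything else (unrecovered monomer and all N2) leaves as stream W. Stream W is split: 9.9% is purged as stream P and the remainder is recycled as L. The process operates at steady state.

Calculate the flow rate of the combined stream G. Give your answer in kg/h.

3247 kg/h

N2 enters only via J and leaves only via the purge: 1130×0.107 = 0.099×(N2 in W), and the membrane unit passes all N2, so N2 in G = N2 in W = 1221.3 kg/h.
monomer in G: m_A = 1130×0.893 + (1−0.099)·(1−0.443)·m_A, so m_A = 1009.1/0.4981 = 2025.7 kg/h.
G = 2025.7 + 1221.3 = 3247 kg/h.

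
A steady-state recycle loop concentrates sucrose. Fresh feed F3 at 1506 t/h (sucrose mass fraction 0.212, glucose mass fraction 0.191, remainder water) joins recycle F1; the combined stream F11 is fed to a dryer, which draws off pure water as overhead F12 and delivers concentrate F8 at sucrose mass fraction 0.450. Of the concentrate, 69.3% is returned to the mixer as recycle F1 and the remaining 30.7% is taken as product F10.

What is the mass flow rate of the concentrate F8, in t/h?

2311 t/h

Overall sucrose balance (none leaves overhead): sucrose in fresh feed = sucrose in product, i.e. 1506×0.212 = (1−0.693)·F8·0.450.
F8 = 319.27/(0.450×0.307) = 2311.1 t/h.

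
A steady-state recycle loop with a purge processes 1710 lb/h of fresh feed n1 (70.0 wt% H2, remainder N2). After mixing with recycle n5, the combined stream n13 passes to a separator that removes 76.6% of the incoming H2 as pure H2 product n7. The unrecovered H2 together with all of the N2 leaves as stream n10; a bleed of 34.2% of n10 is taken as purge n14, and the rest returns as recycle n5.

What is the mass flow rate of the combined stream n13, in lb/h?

2915 lb/h

N2 enters only via n1 and leaves only via the purge: 1710×0.300 = 0.342×(N2 in n10), and the separator passes all N2, so N2 in n13 = N2 in n10 = 1500 lb/h.
H2 in n13: m_A = 1710×0.700 + (1−0.342)·(1−0.766)·m_A, so m_A = 1197/0.8460 = 1414.8 lb/h.
n13 = 1414.8 + 1500 = 2914.8 lb/h.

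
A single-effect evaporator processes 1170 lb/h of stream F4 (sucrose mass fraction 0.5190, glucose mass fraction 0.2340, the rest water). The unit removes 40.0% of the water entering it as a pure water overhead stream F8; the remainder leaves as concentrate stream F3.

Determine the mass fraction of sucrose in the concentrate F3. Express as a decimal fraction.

sucrose is not removed: 1170×0.519 = 607.23 lb/h of sucrose enters F3.
water entering = 1170×0.247 = 288.99 lb/h; overhead removed = 0.400×288.99 = 115.6 lb/h.
Concentrate = 1170 − 115.6 = 1054.4 lb/h.
Mass fraction = 607.23/1054.4 = 0.5759.

0.5759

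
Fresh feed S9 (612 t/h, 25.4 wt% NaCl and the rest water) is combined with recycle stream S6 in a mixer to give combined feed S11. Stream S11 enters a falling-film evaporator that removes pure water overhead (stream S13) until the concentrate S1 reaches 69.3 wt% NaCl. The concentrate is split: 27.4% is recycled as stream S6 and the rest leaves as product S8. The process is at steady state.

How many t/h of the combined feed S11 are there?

696.7 t/h

Overall NaCl balance (none leaves overhead): NaCl in fresh feed = NaCl in product, i.e. 612×0.254 = (1−0.274)·S1·0.693.
S1 = 155.45/(0.693×0.726) = 308.97 t/h.
Recycle S6 = 0.274×308.97 = 84.658 t/h.
Combined feed S11 = 612 + 84.658 = 696.66 t/h.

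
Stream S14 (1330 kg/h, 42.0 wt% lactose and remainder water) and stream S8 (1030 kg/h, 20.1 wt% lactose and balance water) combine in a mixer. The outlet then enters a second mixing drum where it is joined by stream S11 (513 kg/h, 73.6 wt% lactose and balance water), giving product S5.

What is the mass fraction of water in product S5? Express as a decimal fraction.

Overall, product flow = 2873 kg/h.
water in = 1330×0.580 + 1030×0.799 + 513×0.264 = 1729.8 kg/h.
water fraction in S5 = 0.602.

0.602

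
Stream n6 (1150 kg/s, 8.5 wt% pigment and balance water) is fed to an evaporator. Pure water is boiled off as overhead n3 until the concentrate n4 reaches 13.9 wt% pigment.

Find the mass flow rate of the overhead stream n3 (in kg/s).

446.8 kg/s

pigment is conserved: 1150×0.085 = 97.75 kg/s all reports to the concentrate.
Concentrate = 97.75/(target fraction) = 703.24 kg/s.
Overhead = 1150 − 703.24 = 446.76 kg/s.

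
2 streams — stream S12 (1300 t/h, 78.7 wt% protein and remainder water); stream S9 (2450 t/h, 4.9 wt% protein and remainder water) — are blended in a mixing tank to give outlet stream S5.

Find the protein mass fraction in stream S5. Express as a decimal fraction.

Total flow out = 1300 + 2450 = 3750 t/h.
protein in = 1300×0.787 + 2450×0.049 = 1143.2 t/h.
protein mass fraction in S5 = 1143.2/3750 = 0.305.

0.305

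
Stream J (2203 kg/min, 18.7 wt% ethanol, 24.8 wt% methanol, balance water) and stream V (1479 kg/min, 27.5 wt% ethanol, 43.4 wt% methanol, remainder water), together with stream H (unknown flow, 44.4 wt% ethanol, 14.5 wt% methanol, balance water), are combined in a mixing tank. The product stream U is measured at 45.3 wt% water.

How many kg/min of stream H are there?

170 kg/min

Let H be the unknown flow. Total out = 3682 + H.
water balance: 1675.1 + 0.411·H = 0.453·(3682 + H)
(0.411 − 0.453)·H = 0.453×3682 − 1675.1 = -7.138
H = -7.138 / -0.042 = 169.95 kg/min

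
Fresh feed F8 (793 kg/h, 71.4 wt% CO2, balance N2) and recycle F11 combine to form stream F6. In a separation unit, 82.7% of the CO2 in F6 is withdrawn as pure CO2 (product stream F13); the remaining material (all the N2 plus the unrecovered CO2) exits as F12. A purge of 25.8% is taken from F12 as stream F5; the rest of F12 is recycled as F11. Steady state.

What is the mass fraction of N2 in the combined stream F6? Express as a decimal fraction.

N2 enters only via F8 and leaves only via the purge: 793×0.286 = 0.258×(N2 in F12), and the separation unit passes all N2, so N2 in F6 = N2 in F12 = 879.06 kg/h.
CO2 in F6: m_A = 793×0.714 + (1−0.258)·(1−0.827)·m_A, so m_A = 566.2/0.8716 = 649.59 kg/h.
F6 = 649.59 + 879.06 = 1528.6 kg/h.
N2 fraction in F6 = 879.06/1528.6 = 0.5751.

0.5751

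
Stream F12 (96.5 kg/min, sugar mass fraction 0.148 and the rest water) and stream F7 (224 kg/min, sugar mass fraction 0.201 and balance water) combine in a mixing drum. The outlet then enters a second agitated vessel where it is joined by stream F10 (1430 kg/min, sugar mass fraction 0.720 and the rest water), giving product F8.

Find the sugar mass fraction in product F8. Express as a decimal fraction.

Overall, product flow = 1750.5 kg/min.
sugar in = 96.5×0.148 + 224×0.201 + 1430×0.720 = 1088.9 kg/min.
sugar fraction in F8 = 0.622.

0.622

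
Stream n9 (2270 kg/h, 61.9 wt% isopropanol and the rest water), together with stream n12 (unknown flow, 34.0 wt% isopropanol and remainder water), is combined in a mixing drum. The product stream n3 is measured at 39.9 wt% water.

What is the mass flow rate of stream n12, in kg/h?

156.6 kg/h

Let n12 be the unknown flow. Total out = 2270 + n12.
water balance: 864.87 + 0.660·n12 = 0.399·(2270 + n12)
(0.660 − 0.399)·n12 = 0.399×2270 − 864.87 = 40.86
n12 = 40.86 / 0.261 = 156.55 kg/h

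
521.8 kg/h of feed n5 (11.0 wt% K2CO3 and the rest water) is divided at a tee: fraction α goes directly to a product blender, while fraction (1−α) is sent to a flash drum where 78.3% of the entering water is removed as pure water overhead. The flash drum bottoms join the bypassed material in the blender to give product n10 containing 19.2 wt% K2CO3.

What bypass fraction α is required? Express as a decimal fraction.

All 521.8×0.110 = 57.398 kg/h of K2CO3 reaches n10, so n10 = 57.398/0.192 = 298.95 kg/h and vapour = 222.85 kg/h.
The evaporator receives (1−α)·521.8 of feed at 0.890 water and removes 0.783 of that water:
0.783×0.890×(1−α)×521.8 = 222.85
(1−α) = 222.85/363.63 = 0.6129;  α = 0.3871.

0.387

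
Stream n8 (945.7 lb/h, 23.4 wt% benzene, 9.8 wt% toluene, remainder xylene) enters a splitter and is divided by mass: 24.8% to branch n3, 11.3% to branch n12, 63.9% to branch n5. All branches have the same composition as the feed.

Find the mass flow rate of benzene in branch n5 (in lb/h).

141.4 lb/h

Branch n5 total = 0.639×945.7 = 604.3 lb/h.
benzene in n5 = 0.234×604.3 = 141.41 lb/h.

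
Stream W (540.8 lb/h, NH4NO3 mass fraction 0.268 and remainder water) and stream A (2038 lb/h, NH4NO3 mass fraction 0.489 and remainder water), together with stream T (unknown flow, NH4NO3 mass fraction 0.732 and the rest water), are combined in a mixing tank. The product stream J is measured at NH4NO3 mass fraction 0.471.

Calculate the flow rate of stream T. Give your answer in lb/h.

Let T be the unknown flow. Total out = 2578.8 + T.
NH4NO3 balance: 1141.5 + 0.732·T = 0.471·(2578.8 + T)
(0.732 − 0.471)·T = 0.471×2578.8 − 1141.5 = 73.098
T = 73.098 / 0.261 = 280.07 lb/h

280.1 lb/h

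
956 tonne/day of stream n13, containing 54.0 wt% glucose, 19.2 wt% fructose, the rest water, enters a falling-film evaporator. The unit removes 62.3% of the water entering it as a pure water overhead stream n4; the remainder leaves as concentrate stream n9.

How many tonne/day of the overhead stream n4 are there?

water entering = 956×0.268 = 256.21 tonne/day; overhead removed = 0.623×256.21 = 159.62 tonne/day.

159.6 tonne/day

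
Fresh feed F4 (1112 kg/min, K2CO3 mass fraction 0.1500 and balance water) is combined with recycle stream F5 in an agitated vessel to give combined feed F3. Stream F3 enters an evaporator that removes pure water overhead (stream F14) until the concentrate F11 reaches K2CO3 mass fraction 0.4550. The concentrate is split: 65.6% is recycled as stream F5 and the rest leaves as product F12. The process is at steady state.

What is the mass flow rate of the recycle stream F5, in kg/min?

699.1 kg/min

Overall K2CO3 balance (none leaves overhead): K2CO3 in fresh feed = K2CO3 in product, i.e. 1112×0.150 = (1−0.656)·F11·0.455.
F11 = 166.8/(0.455×0.344) = 1065.7 kg/min.
Recycle F5 = 0.656×1065.7 = 699.09 kg/min.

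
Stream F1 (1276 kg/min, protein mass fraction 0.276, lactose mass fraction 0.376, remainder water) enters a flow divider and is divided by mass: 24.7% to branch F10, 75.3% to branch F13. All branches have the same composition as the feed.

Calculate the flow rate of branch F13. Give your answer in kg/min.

960.8 kg/min

Branch F13 flow = 0.753×1276 = 960.83 kg/min.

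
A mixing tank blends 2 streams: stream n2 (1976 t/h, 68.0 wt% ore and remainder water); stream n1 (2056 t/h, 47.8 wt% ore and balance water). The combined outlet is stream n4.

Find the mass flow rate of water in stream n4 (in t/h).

1706 t/h

water out = water in = 1976×0.320 + 2056×0.522 = 1705.6 t/h.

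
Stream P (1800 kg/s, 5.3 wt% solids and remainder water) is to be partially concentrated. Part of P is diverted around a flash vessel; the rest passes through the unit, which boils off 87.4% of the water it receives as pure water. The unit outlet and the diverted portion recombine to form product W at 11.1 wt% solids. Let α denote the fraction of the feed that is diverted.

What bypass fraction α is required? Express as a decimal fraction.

0.369

All 1800×0.053 = 95.4 kg/s of solids reaches W, so W = 95.4/0.111 = 859.46 kg/s and vapour = 940.54 kg/s.
The evaporator receives (1−α)·1800 of feed at 0.947 water and removes 0.874 of that water:
0.874×0.947×(1−α)×1800 = 940.54
(1−α) = 940.54/1489.8 = 0.6313;  α = 0.3687.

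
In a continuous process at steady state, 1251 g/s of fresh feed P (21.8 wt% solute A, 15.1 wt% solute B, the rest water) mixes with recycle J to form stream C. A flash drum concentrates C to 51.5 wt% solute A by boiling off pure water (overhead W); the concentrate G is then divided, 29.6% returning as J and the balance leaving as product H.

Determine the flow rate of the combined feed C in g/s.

Overall solute A balance (none leaves overhead): solute A in fresh feed = solute A in product, i.e. 1251×0.218 = (1−0.296)·G·0.515.
G = 272.72/(0.515×0.704) = 752.2 g/s.
Recycle J = 0.296×752.2 = 222.65 g/s.
Combined feed C = 1251 + 222.65 = 1473.7 g/s.

1474 g/s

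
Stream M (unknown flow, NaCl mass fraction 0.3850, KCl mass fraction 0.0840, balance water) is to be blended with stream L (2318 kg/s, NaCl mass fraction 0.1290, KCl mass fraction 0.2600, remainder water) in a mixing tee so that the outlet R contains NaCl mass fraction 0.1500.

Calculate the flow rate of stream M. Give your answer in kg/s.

Let M be the unknown flow. Total out = 2318 + M.
NaCl balance: 299.02 + 0.385·M = 0.150·(2318 + M)
(0.385 − 0.150)·M = 0.150×2318 − 299.02 = 48.678
M = 48.678 / 0.235 = 207.14 kg/s

207.1 kg/s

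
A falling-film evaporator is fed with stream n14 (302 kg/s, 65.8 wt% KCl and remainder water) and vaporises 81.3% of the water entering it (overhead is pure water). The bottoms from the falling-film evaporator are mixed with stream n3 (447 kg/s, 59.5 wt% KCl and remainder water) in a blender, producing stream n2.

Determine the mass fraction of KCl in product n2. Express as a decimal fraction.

Vapour removed = 0.813×0.342×302 = 83.97 kg/s; concentrate = 218.03 kg/s.
KCl reaching the mixer = 198.72 (from concentrate) + 447×0.595 = 464.68 kg/s.
Product flow = 218.03 + 447 = 665.03 kg/s; KCl fraction = 0.699.

0.699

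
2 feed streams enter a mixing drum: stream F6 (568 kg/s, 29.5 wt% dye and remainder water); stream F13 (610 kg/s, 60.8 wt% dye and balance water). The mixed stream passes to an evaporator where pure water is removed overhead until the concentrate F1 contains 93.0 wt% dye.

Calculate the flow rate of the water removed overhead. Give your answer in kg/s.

599 kg/s

dye entering = 568×0.295 + 610×0.608 = 538.44 kg/s.
All dye reports to F1, so F1 = 538.44/0.930 = 578.97 kg/s.
Total feed = 1178 kg/s; overhead = 1178 − 578.97 = 599.03 kg/s.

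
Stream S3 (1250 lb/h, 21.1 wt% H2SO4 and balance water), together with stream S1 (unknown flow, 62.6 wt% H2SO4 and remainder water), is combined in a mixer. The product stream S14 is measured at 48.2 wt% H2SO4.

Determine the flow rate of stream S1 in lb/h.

Let S1 be the unknown flow. Total out = 1250 + S1.
H2SO4 balance: 263.75 + 0.626·S1 = 0.482·(1250 + S1)
(0.626 − 0.482)·S1 = 0.482×1250 − 263.75 = 338.75
S1 = 338.75 / 0.144 = 2352.4 lb/h

2352 lb/h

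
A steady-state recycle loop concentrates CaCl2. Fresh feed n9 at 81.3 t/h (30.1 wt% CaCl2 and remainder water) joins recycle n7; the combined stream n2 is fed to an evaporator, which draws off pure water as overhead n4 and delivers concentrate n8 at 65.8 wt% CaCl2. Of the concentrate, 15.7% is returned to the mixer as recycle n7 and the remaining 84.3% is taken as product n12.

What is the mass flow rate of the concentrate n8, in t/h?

44.12 t/h

Overall CaCl2 balance (none leaves overhead): CaCl2 in fresh feed = CaCl2 in product, i.e. 81.3×0.301 = (1−0.157)·n8·0.658.
n8 = 24.471/(0.658×0.843) = 44.117 t/h.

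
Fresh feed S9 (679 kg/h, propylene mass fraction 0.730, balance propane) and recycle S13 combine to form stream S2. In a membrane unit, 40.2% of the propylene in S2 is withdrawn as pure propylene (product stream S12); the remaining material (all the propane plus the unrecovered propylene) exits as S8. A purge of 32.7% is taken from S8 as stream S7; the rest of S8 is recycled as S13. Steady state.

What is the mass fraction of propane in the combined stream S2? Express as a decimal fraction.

propane enters only via S9 and leaves only via the purge: 679×0.270 = 0.327×(propane in S8), and the membrane unit passes all propane, so propane in S2 = propane in S8 = 560.64 kg/h.
propylene in S2: m_A = 679×0.730 + (1−0.327)·(1−0.402)·m_A, so m_A = 495.67/0.5975 = 829.51 kg/h.
S2 = 829.51 + 560.64 = 1390.2 kg/h.
propane fraction in S2 = 560.64/1390.2 = 0.403.

0.403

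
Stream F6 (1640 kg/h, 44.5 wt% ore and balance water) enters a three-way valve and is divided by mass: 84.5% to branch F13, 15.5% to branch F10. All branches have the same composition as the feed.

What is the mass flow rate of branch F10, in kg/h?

254.2 kg/h

Branch F10 flow = 0.155×1640 = 254.2 kg/h.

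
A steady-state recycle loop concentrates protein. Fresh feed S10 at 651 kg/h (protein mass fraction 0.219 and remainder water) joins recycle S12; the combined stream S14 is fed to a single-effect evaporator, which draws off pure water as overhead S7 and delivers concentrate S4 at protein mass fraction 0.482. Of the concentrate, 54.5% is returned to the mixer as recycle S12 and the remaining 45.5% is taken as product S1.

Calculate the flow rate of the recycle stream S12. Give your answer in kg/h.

354.3 kg/h

Overall protein balance (none leaves overhead): protein in fresh feed = protein in product, i.e. 651×0.219 = (1−0.545)·S4·0.482.
S4 = 142.57/(0.482×0.455) = 650.08 kg/h.
Recycle S12 = 0.545×650.08 = 354.29 kg/h.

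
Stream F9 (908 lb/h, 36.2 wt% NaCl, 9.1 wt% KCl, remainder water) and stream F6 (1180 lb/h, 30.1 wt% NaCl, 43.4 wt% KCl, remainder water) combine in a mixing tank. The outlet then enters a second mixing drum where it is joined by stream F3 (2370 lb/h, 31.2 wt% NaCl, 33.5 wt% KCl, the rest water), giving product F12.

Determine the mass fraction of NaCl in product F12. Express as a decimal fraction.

0.3193

Overall, product flow = 4458 lb/h.
NaCl in = 908×0.362 + 1180×0.301 + 2370×0.312 = 1423.3 lb/h.
NaCl fraction in F12 = 0.3193.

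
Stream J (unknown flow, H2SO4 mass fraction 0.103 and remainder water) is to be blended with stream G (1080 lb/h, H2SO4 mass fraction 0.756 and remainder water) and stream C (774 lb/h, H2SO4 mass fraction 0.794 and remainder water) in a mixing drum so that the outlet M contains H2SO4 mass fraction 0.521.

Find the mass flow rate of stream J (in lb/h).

Let J be the unknown flow. Total out = 1854 + J.
H2SO4 balance: 1431 + 0.103·J = 0.521·(1854 + J)
(0.103 − 0.521)·J = 0.521×1854 − 1431 = -465.1
J = -465.1 / -0.418 = 1112.7 lb/h

1113 lb/h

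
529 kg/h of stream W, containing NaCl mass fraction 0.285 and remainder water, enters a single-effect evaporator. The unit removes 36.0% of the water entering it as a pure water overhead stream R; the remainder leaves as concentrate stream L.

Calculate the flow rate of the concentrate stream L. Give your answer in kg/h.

392.8 kg/h

water entering = 529×0.715 = 378.23 kg/h; overhead removed = 0.360×378.23 = 136.16 kg/h.
Concentrate = 529 − 136.16 = 392.84 kg/h.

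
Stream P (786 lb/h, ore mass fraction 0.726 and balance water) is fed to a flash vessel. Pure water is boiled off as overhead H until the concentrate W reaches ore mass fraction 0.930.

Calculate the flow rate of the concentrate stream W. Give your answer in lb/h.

ore is conserved: 786×0.726 = 570.64 lb/h all reports to the concentrate.
Concentrate = 570.64/(target fraction) = 613.59 lb/h.

613.6 lb/h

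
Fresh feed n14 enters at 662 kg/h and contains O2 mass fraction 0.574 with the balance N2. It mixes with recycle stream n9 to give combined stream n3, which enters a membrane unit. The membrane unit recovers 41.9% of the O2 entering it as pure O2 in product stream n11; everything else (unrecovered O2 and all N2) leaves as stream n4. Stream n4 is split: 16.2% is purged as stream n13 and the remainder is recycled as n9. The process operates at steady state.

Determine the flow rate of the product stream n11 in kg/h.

O2 in n3: m_A = 662×0.574 + (1−0.162)·(1−0.419)·m_A, so m_A = 379.99/0.5131 = 740.54 kg/h.
Product n11 = 0.419×740.54 = 310.29 kg/h.

310.3 kg/h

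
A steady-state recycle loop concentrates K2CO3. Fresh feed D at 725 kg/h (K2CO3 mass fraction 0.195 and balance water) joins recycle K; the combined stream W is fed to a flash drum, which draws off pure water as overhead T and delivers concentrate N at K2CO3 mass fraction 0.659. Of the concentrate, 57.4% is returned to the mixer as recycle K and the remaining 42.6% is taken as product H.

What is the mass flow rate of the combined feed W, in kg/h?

1014 kg/h

Overall K2CO3 balance (none leaves overhead): K2CO3 in fresh feed = K2CO3 in product, i.e. 725×0.195 = (1−0.574)·N·0.659.
N = 141.38/(0.659×0.426) = 503.59 kg/h.
Recycle K = 0.574×503.59 = 289.06 kg/h.
Combined feed W = 725 + 289.06 = 1014.1 kg/h.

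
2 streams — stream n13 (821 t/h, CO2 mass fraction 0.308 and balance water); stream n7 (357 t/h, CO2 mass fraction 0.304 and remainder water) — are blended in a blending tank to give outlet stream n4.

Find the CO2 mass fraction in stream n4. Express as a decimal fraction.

Total flow out = 821 + 357 = 1178 t/h.
CO2 in = 821×0.308 + 357×0.304 = 361.4 t/h.
CO2 mass fraction in n4 = 361.4/1178 = 0.307.

0.307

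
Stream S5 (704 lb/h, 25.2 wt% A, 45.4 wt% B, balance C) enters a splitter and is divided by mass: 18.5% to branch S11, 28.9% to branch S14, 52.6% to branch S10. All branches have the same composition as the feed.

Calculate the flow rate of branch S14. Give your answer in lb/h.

203.5 lb/h

Branch S14 flow = 0.289×704 = 203.46 lb/h.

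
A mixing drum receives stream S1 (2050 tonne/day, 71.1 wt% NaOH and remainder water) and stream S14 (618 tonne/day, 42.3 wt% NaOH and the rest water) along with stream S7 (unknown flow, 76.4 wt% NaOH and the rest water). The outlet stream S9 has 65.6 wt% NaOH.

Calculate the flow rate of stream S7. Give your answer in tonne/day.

289.3 tonne/day

Let S7 be the unknown flow. Total out = 2668 + S7.
NaOH balance: 1719 + 0.764·S7 = 0.656·(2668 + S7)
(0.764 − 0.656)·S7 = 0.656×2668 − 1719 = 31.244
S7 = 31.244 / 0.108 = 289.3 tonne/day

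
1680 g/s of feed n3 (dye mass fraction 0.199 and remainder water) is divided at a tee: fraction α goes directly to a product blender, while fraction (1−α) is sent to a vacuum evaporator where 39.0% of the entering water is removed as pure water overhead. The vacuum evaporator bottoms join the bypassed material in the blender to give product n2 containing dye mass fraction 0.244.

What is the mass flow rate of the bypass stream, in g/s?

All 1680×0.199 = 334.32 g/s of dye reaches n2, so n2 = 334.32/0.244 = 1370.2 g/s and vapour = 309.84 g/s.
The evaporator receives (1−α)·1680 of feed at 0.801 water and removes 0.390 of that water:
0.390×0.801×(1−α)×1680 = 309.84
(1−α) = 309.84/524.82 = 0.5904;  α = 0.4096.
Bypass flow = 0.4096×1680 = 688.18 g/s.

688.2 g/s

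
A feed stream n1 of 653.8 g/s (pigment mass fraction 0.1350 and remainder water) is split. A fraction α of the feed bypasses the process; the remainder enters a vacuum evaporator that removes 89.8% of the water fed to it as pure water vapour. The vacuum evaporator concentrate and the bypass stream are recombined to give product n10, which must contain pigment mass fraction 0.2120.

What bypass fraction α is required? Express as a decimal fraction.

0.532

All 653.8×0.135 = 88.263 g/s of pigment reaches n10, so n10 = 88.263/0.212 = 416.33 g/s and vapour = 237.47 g/s.
The evaporator receives (1−α)·653.8 of feed at 0.865 water and removes 0.898 of that water:
0.898×0.865×(1−α)×653.8 = 237.47
(1−α) = 237.47/507.85 = 0.4676;  α = 0.5324.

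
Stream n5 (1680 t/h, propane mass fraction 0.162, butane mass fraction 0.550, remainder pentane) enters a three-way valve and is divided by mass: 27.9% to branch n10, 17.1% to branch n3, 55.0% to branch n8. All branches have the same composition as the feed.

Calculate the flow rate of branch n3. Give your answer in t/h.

287.3 t/h

Branch n3 flow = 0.171×1680 = 287.28 t/h.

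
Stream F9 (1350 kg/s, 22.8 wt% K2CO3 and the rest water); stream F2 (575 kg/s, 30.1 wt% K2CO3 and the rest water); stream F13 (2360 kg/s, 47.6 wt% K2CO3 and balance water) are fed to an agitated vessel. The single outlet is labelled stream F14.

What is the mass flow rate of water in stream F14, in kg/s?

2681 kg/s

water out = water in = 1350×0.772 + 575×0.699 + 2360×0.524 = 2680.8 kg/s.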